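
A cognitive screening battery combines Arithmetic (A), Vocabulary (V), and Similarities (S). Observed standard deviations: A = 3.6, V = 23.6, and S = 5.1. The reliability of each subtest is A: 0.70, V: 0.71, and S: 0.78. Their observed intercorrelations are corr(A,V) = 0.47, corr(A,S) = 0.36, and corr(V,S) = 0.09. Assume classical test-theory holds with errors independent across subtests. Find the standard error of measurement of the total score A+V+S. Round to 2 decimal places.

13.08

Var(total) = 595.93 + 114.746 = 710.676.
True-score variance = 424.801 + 114.746 = 539.548, so reliability = 0.7592.
Error variance = 710.676 − 539.548 = 171.129; SEM = √171.129 = 13.08.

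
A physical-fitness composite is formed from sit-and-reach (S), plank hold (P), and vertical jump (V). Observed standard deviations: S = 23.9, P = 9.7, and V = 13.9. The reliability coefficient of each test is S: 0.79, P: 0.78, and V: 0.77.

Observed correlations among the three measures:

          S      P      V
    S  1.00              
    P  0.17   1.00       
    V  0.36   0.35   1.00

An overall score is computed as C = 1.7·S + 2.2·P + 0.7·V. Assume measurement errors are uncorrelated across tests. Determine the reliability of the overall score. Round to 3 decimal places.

0.840

Var(C) = 1.7²·23.9² + 2.2²·9.7² + 0.7²·13.9² + 2·[3.74·23.9·9.7·0.17 + 1.19·23.9·13.9·0.36 + 1.54·9.7·13.9·0.35] = 2200.87 + 724.779 = 2925.64.
Under uncorrelated errors the observed covariances equal the true-score covariances, so only the own-variance terms attenuate.
True-score variance = [1.7²·23.9²·0.79 + 2.2²·9.7²·0.78 + 0.7²·13.9²·0.77] + 724.779 = 1732.24 + 724.779 = 2457.02.
Reliability = 2457.02 / 2925.64 = 0.840.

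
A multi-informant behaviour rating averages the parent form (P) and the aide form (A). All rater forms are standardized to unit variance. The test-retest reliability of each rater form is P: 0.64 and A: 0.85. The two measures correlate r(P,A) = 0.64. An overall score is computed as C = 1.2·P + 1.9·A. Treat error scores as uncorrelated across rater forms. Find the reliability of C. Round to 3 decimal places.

Var(C) = 1.2² + 1.9² + 2·[2.28·0.64] = 5.05 + 2.9184 = 7.9684.
Because errors are independent across components, Cov(Tᵢ,Tⱼ) = Cov(Xᵢ,Xⱼ); the off-diagonal part of the true-score variance is the same as above.
True-score variance = [1.2²·0.64 + 1.9²·0.85] + 2.9184 = 3.9901 + 2.9184 = 6.9085.
Reliability = 6.9085 / 7.9684 = 0.867.

0.867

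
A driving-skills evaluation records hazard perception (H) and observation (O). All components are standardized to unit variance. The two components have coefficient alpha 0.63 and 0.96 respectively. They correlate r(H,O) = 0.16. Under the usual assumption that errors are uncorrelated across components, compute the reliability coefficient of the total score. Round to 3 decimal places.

0.823

Var(H+O) = 2 + 2·[0.16] = 2 + 0.32 = 2.32.
Under uncorrelated errors the observed covariances equal the true-score covariances, so only the own-variance terms attenuate.
True-score variance = [0.63 + 0.96] + 0.32 = 1.59 + 0.32 = 1.91.
Reliability = 1.91 / 2.32 = 0.823.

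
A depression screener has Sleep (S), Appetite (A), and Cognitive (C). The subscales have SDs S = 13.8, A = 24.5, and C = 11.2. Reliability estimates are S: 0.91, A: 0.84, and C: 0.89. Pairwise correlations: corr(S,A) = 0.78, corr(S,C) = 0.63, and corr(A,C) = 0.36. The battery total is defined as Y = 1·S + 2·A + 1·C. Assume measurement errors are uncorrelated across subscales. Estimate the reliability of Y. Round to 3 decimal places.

0.905

Var(Y) = 13.8² + 2²·24.5² + 11.2² + 2·[2·13.8·24.5·0.78 + 13.8·11.2·0.63 + 2·24.5·11.2·0.36] = 2716.88 + 1644.75 = 4361.63.
Under uncorrelated errors the observed covariances equal the true-score covariances, so only the own-variance terms attenuate.
True-score variance = [13.8²·0.91 + 2²·24.5²·0.84 + 11.2²·0.89] + 1644.75 = 2301.78 + 1644.75 = 3946.54.
Reliability = 3946.54 / 4361.63 = 0.905.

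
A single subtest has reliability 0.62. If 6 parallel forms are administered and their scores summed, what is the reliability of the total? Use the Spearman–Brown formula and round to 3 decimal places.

0.907

ρ_k = kρ / (1 + (k−1)ρ) = 6·0.62 / (1 + 5·0.62) = 3.720 / 4.100 = 0.907.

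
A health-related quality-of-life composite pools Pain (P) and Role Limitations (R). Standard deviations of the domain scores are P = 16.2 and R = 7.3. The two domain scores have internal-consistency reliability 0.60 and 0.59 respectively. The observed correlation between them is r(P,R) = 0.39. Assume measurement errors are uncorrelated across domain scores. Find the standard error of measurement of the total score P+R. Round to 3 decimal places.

Var(total) = 315.73 + 92.2428 = 407.973.
True-score variance = 188.905 + 92.2428 = 281.148, so reliability = 0.6891.
Error variance = 407.973 − 281.148 = 126.825; SEM = √126.825 = 11.262.

11.262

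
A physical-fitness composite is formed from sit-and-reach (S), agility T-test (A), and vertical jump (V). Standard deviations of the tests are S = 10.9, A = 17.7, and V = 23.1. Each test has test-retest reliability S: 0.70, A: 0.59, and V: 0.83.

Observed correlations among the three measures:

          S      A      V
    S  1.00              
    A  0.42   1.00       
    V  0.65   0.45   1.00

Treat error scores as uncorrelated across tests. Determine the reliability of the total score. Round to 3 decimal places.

0.860

Var(S+A+V) = 10.9² + 17.7² + 23.1² + 2·[10.9·17.7·0.42 + 10.9·23.1·0.65 + 17.7·23.1·0.45] = 965.71 + 857.371 = 1823.08.
Under uncorrelated errors the observed covariances equal the true-score covariances, so only the own-variance terms attenuate.
True-score variance = [10.9²·0.70 + 17.7²·0.59 + 23.1²·0.83] + 857.371 = 710.904 + 857.371 = 1568.28.
Reliability = 1568.28 / 1823.08 = 0.860.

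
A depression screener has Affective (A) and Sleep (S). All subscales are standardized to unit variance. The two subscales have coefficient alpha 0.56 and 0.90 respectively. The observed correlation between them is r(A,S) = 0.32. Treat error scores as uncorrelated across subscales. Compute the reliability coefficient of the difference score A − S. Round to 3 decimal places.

Var(A−S) = 1 + 1 − 2·0.32 = 2 − 0.64 = 1.36.
Because errors are independent across components, Cov(Tᵢ,Tⱼ) = Cov(Xᵢ,Xⱼ); the off-diagonal part of the true-score variance is the same as above.
True-score variance = [0.56 + 0.90] − 0.64 = 1.46 − 0.64 = 0.82.
Reliability = 0.82 / 1.36 = 0.603.

0.603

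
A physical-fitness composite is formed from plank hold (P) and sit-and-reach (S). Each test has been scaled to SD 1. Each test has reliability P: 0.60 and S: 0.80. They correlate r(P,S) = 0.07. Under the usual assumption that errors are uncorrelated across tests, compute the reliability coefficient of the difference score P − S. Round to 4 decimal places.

Var(P−S) = 1 + 1 − 2·0.07 = 2 − 0.14 = 1.86.
Under uncorrelated errors the observed covariances equal the true-score covariances, so only the own-variance terms attenuate.
True-score variance = [0.60 + 0.80] − 0.14 = 1.4 − 0.14 = 1.26.
Reliability = 1.26 / 1.86 = 0.6774.

0.6774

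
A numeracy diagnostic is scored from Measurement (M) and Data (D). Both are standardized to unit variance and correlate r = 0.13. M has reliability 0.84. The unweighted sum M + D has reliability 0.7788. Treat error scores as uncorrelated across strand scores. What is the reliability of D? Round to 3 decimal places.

0.660

Var(M+D) = 2 + 2·0.13 = 2.260.
True-score variance = ρ_M + ρ_D + 2·0.13, so 0.7788 = (0.84 + ρ_D + 0.26) / 2.260.
ρ_D = 0.7788·2.260 − 0.84 − 0.26 = 0.660.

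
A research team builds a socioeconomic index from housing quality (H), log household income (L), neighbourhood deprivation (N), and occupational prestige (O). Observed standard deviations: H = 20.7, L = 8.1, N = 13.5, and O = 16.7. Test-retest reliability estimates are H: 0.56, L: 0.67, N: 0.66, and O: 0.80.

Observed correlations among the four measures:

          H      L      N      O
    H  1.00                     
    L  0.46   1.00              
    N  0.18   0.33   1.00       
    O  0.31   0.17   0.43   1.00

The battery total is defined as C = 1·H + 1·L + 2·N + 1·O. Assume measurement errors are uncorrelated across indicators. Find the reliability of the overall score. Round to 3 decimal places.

0.806

Var(C) = 20.7² + 8.1² + 2²·13.5² + 16.7² + 2·[20.7·8.1·0.46 + 2·20.7·13.5·0.18 + 20.7·16.7·0.31 + 2·8.1·13.5·0.33 + 8.1·16.7·0.17 + 2·13.5·16.7·0.43] = 1501.99 + 1147.9 = 2649.89.
With uncorrelated errors the cross-covariances are all true-score covariance, so they carry over unchanged; only the diagonal terms shrink to ρᵢσᵢ².
True-score variance = [20.7²·0.56 + 8.1²·0.67 + 2²·13.5²·0.66 + 16.7²·0.80] + 1147.9 = 988.165 + 1147.9 = 2136.06.
Reliability = 2136.06 / 2649.89 = 0.806.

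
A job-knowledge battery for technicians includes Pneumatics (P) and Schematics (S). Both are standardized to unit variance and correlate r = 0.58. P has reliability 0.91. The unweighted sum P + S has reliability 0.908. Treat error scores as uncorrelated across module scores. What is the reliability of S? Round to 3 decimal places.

Var(P+S) = 2 + 2·0.58 = 3.160.
True-score variance = ρ_P + ρ_S + 2·0.58, so 0.908 = (0.91 + ρ_S + 1.16) / 3.160.
ρ_S = 0.908·3.160 − 0.91 − 1.16 = 0.799.

0.799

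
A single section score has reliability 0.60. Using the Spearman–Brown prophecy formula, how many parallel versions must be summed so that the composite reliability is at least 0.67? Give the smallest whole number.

k ≥ ρ*(1−ρ₁)/(ρ₁(1−ρ*)) = 0.67·0.40 / (0.60·0.33) = 1.354.
Smallest integer k = 2.

2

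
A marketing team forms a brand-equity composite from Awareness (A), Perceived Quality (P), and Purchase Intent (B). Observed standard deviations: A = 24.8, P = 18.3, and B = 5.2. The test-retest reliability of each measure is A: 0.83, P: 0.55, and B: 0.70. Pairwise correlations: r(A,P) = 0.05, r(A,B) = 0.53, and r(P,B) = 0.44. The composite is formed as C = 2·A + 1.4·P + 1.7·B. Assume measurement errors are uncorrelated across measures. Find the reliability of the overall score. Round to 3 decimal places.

Var(C) = 2²·24.8² + 1.4²·18.3² + 1.7²·5.2² + 2·[2.8·24.8·18.3·0.05 + 3.4·24.8·5.2·0.53 + 2.38·18.3·5.2·0.44] = 3194.69 + 791.15 = 3985.84.
Under uncorrelated errors the observed covariances equal the true-score covariances, so only the own-variance terms attenuate.
True-score variance = [2²·24.8²·0.83 + 1.4²·18.3²·0.55 + 1.7²·5.2²·0.70] + 791.15 = 2457.65 + 791.15 = 3248.8.
Reliability = 3248.8 / 3985.84 = 0.815.

0.815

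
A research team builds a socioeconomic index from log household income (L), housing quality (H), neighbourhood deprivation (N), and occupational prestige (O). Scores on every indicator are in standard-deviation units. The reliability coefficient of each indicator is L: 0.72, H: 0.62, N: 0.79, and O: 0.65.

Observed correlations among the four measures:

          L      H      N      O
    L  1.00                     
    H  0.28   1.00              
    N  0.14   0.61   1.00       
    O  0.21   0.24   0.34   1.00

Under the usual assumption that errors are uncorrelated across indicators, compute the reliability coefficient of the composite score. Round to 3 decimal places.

0.840

Var(L+H+N+O) = 4 + 2·[0.28 + 0.14 + 0.21 + 0.61 + 0.24 + 0.34] = 4 + 3.64 = 7.64.
With uncorrelated errors the cross-covariances are all true-score covariance, so they carry over unchanged; only the diagonal terms shrink to ρᵢσᵢ².
True-score variance = [0.72 + 0.62 + 0.79 + 0.65] + 3.64 = 2.78 + 3.64 = 6.42.
Reliability = 6.42 / 7.64 = 0.840.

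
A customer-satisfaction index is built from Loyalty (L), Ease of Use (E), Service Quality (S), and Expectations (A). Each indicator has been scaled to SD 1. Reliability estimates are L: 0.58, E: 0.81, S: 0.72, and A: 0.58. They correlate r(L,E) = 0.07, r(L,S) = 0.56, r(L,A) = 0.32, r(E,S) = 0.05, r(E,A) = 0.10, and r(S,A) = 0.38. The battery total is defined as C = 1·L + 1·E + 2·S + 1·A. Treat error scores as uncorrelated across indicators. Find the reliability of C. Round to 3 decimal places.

0.820

Var(C) = 1 + 1 + 2² + 1 + 2·[0.07 + 2·0.56 + 0.32 + 2·0.05 + 0.10 + 2·0.38] = 7 + 4.94 = 11.94.
With uncorrelated errors the cross-covariances are all true-score covariance, so they carry over unchanged; only the diagonal terms shrink to ρᵢσᵢ².
True-score variance = [0.58 + 0.81 + 2²·0.72 + 0.58] + 4.94 = 4.85 + 4.94 = 9.79.
Reliability = 9.79 / 11.94 = 0.820.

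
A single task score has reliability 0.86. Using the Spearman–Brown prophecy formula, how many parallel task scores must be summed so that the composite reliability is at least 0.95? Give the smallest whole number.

k ≥ ρ*(1−ρ₁)/(ρ₁(1−ρ*)) = 0.95·0.14 / (0.86·0.05) = 3.093.
Smallest integer k = 4.

4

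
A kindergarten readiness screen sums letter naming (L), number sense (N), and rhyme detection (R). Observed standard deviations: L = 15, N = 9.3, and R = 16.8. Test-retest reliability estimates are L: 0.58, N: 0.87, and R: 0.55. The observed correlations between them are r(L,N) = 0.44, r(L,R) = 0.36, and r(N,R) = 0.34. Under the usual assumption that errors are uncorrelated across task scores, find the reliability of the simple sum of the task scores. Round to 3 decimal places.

Var(L+N+R) = 15² + 9.3² + 16.8² + 2·[15·9.3·0.44 + 15·16.8·0.36 + 9.3·16.8·0.34] = 593.73 + 410.443 = 1004.17.
Because errors are independent across components, Cov(Tᵢ,Tⱼ) = Cov(Xᵢ,Xⱼ); the off-diagonal part of the true-score variance is the same as above.
True-score variance = [15²·0.58 + 9.3²·0.87 + 16.8²·0.55] + 410.443 = 360.978 + 410.443 = 771.422.
Reliability = 771.422 / 1004.17 = 0.768.

0.768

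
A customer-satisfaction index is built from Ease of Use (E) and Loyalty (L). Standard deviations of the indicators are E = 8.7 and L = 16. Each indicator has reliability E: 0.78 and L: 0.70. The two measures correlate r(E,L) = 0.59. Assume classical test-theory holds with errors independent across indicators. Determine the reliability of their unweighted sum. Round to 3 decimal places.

0.812

Var(E+L) = 8.7² + 16² + 2·[8.7·16·0.59] = 331.69 + 164.256 = 495.946.
Under uncorrelated errors the observed covariances equal the true-score covariances, so only the own-variance terms attenuate.
True-score variance = [8.7²·0.78 + 16²·0.70] + 164.256 = 238.238 + 164.256 = 402.494.
Reliability = 402.494 / 495.946 = 0.812.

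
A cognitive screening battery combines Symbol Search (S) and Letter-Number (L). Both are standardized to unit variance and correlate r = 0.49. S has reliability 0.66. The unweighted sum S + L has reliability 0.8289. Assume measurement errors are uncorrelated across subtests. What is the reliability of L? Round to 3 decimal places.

0.830

Var(S+L) = 2 + 2·0.49 = 2.980.
True-score variance = ρ_S + ρ_L + 2·0.49, so 0.8289 = (0.66 + ρ_L + 0.98) / 2.980.
ρ_L = 0.8289·2.980 − 0.66 − 0.98 = 0.830.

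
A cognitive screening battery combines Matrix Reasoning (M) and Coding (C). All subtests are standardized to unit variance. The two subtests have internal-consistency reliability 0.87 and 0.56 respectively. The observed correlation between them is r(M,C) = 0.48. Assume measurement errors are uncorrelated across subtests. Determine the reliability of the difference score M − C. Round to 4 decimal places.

Var(M−C) = 1 + 1 − 2·0.48 = 2 − 0.96 = 1.04.
With uncorrelated errors the cross-covariances are all true-score covariance, so they carry over unchanged; only the diagonal terms shrink to ρᵢσᵢ².
True-score variance = [0.87 + 0.56] − 0.96 = 1.43 − 0.96 = 0.47.
Reliability = 0.47 / 1.04 = 0.4519.

0.4519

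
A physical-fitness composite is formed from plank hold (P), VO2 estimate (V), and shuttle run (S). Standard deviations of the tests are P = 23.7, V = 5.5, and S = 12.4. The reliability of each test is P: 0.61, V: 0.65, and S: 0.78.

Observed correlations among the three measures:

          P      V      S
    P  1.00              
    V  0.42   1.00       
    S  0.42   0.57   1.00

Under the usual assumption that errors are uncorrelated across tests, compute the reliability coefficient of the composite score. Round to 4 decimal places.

0.7767

Var(P+V+S) = 23.7² + 5.5² + 12.4² + 2·[23.7·5.5·0.42 + 23.7·12.4·0.42 + 5.5·12.4·0.57] = 745.7 + 434.101 = 1179.8.
With uncorrelated errors the cross-covariances are all true-score covariance, so they carry over unchanged; only the diagonal terms shrink to ρᵢσᵢ².
True-score variance = [23.7²·0.61 + 5.5²·0.65 + 12.4²·0.78] + 434.101 = 482.226 + 434.101 = 916.327.
Reliability = 916.327 / 1179.8 = 0.7767.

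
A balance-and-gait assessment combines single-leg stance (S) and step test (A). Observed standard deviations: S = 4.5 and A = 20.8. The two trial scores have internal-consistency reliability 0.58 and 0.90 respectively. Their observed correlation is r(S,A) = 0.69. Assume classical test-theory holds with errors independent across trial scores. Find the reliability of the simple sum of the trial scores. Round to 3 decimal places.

0.911

Var(S+A) = 4.5² + 20.8² + 2·[4.5·20.8·0.69] = 452.89 + 129.168 = 582.058.
Under uncorrelated errors the observed covariances equal the true-score covariances, so only the own-variance terms attenuate.
True-score variance = [4.5²·0.58 + 20.8²·0.90] + 129.168 = 401.121 + 129.168 = 530.289.
Reliability = 530.289 / 582.058 = 0.911.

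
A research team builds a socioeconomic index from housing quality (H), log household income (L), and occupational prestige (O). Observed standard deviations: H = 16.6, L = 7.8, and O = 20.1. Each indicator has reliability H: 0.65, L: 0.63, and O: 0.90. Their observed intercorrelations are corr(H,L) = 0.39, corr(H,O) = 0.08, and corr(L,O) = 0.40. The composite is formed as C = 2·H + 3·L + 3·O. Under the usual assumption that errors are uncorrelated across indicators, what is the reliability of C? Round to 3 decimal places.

0.870

Var(C) = 2²·16.6² + 3²·7.8² + 3²·20.1² + 2·[6·16.6·7.8·0.39 + 6·16.6·20.1·0.08 + 9·7.8·20.1·0.40] = 5285.89 + 2055.1 = 7340.99.
Because errors are independent across components, Cov(Tᵢ,Tⱼ) = Cov(Xᵢ,Xⱼ); the off-diagonal part of the true-score variance is the same as above.
True-score variance = [2²·16.6²·0.65 + 3²·7.8²·0.63 + 3²·20.1²·0.90] + 2055.1 = 4333.9 + 2055.1 = 6389.
Reliability = 6389 / 7340.99 = 0.870.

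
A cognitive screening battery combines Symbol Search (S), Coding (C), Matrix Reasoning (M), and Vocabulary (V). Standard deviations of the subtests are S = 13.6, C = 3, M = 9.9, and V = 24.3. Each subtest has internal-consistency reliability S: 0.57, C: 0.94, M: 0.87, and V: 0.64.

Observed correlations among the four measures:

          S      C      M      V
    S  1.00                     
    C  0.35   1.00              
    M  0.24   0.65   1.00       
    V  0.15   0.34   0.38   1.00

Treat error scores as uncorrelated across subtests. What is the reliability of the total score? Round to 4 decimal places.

0.7731

Var(S+C+M+V) = 13.6² + 3² + 9.9² + 24.3² + 2·[13.6·3·0.35 + 13.6·9.9·0.24 + 13.6·24.3·0.15 + 3·9.9·0.65 + 3·24.3·0.34 + 9.9·24.3·0.38] = 882.46 + 463.346 = 1345.81.
With uncorrelated errors the cross-covariances are all true-score covariance, so they carry over unchanged; only the diagonal terms shrink to ρᵢσᵢ².
True-score variance = [13.6²·0.57 + 3²·0.94 + 9.9²·0.87 + 24.3²·0.64] + 463.346 = 577.07 + 463.346 = 1040.42.
Reliability = 1040.42 / 1345.81 = 0.7731.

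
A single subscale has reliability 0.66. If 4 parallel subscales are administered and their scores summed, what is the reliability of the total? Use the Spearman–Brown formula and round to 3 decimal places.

0.886

ρ_k = kρ / (1 + (k−1)ρ) = 4·0.66 / (1 + 3·0.66) = 2.640 / 2.980 = 0.886.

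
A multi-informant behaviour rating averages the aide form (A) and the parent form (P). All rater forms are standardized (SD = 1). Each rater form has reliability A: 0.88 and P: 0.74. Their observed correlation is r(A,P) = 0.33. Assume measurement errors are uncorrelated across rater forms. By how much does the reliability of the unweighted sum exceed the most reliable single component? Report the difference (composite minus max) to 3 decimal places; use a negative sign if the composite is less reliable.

-0.023

Var(sum) = 2 + 0.66 = 2.66; true-score variance = 1.62 + 0.66 = 2.28; composite reliability = 0.8571.
Max component reliability = 0.8800.
Difference = 0.8571 − 0.8800 = -0.023.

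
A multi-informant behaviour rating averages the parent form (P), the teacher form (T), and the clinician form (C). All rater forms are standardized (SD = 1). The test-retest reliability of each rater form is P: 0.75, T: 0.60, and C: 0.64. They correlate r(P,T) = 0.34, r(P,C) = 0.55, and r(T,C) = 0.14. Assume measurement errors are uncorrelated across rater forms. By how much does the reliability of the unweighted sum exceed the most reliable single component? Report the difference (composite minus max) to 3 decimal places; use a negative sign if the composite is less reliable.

0.050

Var(sum) = 3 + 2.06 = 5.06; true-score variance = 1.99 + 2.06 = 4.05; composite reliability = 0.8004.
Max component reliability = 0.7500.
Difference = 0.8004 − 0.7500 = 0.050.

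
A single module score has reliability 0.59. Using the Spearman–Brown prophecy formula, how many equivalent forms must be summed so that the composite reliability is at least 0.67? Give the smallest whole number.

k ≥ ρ*(1−ρ₁)/(ρ₁(1−ρ*)) = 0.67·0.41 / (0.59·0.33) = 1.411.
Smallest integer k = 2.

2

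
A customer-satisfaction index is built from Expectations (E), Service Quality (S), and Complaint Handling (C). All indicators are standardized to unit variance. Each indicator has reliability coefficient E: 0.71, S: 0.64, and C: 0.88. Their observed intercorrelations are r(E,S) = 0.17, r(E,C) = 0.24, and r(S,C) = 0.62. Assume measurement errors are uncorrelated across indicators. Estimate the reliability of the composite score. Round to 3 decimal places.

Var(E+S+C) = 3 + 2·[0.17 + 0.24 + 0.62] = 3 + 2.06 = 5.06.
Because errors are independent across components, Cov(Tᵢ,Tⱼ) = Cov(Xᵢ,Xⱼ); the off-diagonal part of the true-score variance is the same as above.
True-score variance = [0.71 + 0.64 + 0.88] + 2.06 = 2.23 + 2.06 = 4.29.
Reliability = 4.29 / 5.06 = 0.848.

0.848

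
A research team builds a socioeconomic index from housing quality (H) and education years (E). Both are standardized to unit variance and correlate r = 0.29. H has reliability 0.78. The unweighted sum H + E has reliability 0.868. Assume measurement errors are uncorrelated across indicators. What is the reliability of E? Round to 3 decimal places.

0.879

Var(H+E) = 2 + 2·0.29 = 2.580.
True-score variance = ρ_H + ρ_E + 2·0.29, so 0.868 = (0.78 + ρ_E + 0.58) / 2.580.
ρ_E = 0.868·2.580 − 0.78 − 0.58 = 0.879.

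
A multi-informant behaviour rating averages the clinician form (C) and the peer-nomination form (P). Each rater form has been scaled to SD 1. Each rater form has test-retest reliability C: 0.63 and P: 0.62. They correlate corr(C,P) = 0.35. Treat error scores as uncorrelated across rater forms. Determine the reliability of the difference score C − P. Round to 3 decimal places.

0.423

Var(C−P) = 1 + 1 − 2·0.35 = 2 − 0.7 = 1.3.
Under uncorrelated errors the observed covariances equal the true-score covariances, so only the own-variance terms attenuate.
True-score variance = [0.63 + 0.62] − 0.7 = 1.25 − 0.7 = 0.55.
Reliability = 0.55 / 1.3 = 0.423.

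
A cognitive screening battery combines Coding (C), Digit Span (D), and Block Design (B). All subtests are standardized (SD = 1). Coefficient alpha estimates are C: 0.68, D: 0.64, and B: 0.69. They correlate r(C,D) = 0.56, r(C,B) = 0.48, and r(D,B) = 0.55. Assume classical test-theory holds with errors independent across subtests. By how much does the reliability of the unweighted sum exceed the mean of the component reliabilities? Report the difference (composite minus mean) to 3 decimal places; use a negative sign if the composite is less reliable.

0.170

Var(sum) = 3 + 3.18 = 6.18; true-score variance = 2.01 + 3.18 = 5.19; composite reliability = 0.8398.
Mean component reliability = 0.6700.
Difference = 0.8398 − 0.6700 = 0.170.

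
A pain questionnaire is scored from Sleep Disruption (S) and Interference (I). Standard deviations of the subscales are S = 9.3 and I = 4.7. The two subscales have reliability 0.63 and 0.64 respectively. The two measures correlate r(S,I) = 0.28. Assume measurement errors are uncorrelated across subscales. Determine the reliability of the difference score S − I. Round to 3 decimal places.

0.525

Var(S−I) = 9.3² + 4.7² − 2·9.3·4.7·0.28 = 108.58 − 24.4776 = 84.1024.
With uncorrelated errors the cross-covariances are all true-score covariance, so they carry over unchanged; only the diagonal terms shrink to ρᵢσᵢ².
True-score variance = [9.3²·0.63 + 4.7²·0.64] − 24.4776 = 68.6263 − 24.4776 = 44.1487.
Reliability = 44.1487 / 84.1024 = 0.525.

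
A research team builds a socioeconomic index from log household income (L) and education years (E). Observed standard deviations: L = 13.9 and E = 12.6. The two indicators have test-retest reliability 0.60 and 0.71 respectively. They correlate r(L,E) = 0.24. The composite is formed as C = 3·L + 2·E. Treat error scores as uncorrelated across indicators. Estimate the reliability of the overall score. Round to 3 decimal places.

0.694

Var(C) = 3²·13.9² + 2²·12.6² + 2·[6·13.9·12.6·0.24] = 2373.93 + 504.403 = 2878.33.
Under uncorrelated errors the observed covariances equal the true-score covariances, so only the own-variance terms attenuate.
True-score variance = [3²·13.9²·0.60 + 2²·12.6²·0.71] + 504.403 = 1494.21 + 504.403 = 1998.62.
Reliability = 1998.62 / 2878.33 = 0.694.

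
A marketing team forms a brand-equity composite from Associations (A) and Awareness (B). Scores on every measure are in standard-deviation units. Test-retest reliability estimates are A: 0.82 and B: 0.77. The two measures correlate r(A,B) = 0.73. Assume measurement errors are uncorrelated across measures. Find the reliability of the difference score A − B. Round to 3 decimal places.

Var(A−B) = 1 + 1 − 2·0.73 = 2 − 1.46 = 0.54.
Because errors are independent across components, Cov(Tᵢ,Tⱼ) = Cov(Xᵢ,Xⱼ); the off-diagonal part of the true-score variance is the same as above.
True-score variance = [0.82 + 0.77] − 1.46 = 1.59 − 1.46 = 0.13.
Reliability = 0.13 / 0.54 = 0.241.

0.241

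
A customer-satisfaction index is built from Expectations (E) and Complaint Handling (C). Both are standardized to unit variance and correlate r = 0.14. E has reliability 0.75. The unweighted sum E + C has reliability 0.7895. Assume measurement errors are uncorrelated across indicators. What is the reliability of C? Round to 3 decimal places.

Var(E+C) = 2 + 2·0.14 = 2.280.
True-score variance = ρ_E + ρ_C + 2·0.14, so 0.7895 = (0.75 + ρ_C + 0.28) / 2.280.
ρ_C = 0.7895·2.280 − 0.75 − 0.28 = 0.770.

0.770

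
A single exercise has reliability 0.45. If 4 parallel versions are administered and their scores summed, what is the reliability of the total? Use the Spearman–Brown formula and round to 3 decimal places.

ρ_k = kρ / (1 + (k−1)ρ) = 4·0.45 / (1 + 3·0.45) = 1.800 / 2.350 = 0.766.

0.766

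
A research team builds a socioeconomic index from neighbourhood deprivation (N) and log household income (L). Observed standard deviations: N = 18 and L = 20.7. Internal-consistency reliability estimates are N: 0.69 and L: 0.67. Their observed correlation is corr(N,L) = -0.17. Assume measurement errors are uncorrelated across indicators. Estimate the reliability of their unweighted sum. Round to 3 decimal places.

0.614

Var(N+L) = 18² + 20.7² + 2·[18·20.7·(-0.17)] = 752.49 − 126.684 = 625.806.
Because errors are independent across components, Cov(Tᵢ,Tⱼ) = Cov(Xᵢ,Xⱼ); the off-diagonal part of the true-score variance is the same as above.
True-score variance = [18²·0.69 + 20.7²·0.67] − 126.684 = 510.648 − 126.684 = 383.964.
Reliability = 383.964 / 625.806 = 0.614.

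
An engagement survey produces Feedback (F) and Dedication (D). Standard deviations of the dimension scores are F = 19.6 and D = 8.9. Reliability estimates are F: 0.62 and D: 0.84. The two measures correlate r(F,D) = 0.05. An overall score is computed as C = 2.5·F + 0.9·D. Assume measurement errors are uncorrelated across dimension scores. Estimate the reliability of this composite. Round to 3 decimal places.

0.632

Var(C) = 2.5²·19.6² + 0.9²·8.9² + 2·[2.25·19.6·8.9·0.05] = 2465.16 + 39.249 = 2504.41.
Because errors are independent across components, Cov(Tᵢ,Tⱼ) = Cov(Xᵢ,Xⱼ); the off-diagonal part of the true-score variance is the same as above.
True-score variance = [2.5²·19.6²·0.62 + 0.9²·8.9²·0.84] + 39.249 = 1542.51 + 39.249 = 1581.76.
Reliability = 1581.76 / 2504.41 = 0.632.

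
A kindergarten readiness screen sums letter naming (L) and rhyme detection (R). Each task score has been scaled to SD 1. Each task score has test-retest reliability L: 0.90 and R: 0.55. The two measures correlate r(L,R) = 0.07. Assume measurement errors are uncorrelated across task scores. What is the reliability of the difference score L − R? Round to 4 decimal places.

0.7043

Var(L−R) = 1 + 1 − 2·0.07 = 2 − 0.14 = 1.86.
Because errors are independent across components, Cov(Tᵢ,Tⱼ) = Cov(Xᵢ,Xⱼ); the off-diagonal part of the true-score variance is the same as above.
True-score variance = [0.90 + 0.55] − 0.14 = 1.45 − 0.14 = 1.31.
Reliability = 1.31 / 1.86 = 0.7043.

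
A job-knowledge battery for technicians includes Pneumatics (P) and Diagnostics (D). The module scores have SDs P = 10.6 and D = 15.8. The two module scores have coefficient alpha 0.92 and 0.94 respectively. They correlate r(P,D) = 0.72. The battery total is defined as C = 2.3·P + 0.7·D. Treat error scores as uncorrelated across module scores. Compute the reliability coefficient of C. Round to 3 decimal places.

Var(C) = 2.3²·10.6² + 0.7²·15.8² + 2·[1.61·10.6·15.8·0.72] = 716.708 + 388.286 = 1104.99.
Under uncorrelated errors the observed covariances equal the true-score covariances, so only the own-variance terms attenuate.
True-score variance = [2.3²·10.6²·0.92 + 0.7²·15.8²·0.94] + 388.286 = 661.818 + 388.286 = 1050.1.
Reliability = 1050.1 / 1104.99 = 0.950.

0.950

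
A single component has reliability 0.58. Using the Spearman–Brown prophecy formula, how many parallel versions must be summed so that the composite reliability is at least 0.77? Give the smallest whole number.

3

k ≥ ρ*(1−ρ₁)/(ρ₁(1−ρ*)) = 0.77·0.42 / (0.58·0.23) = 2.424.
Smallest integer k = 3.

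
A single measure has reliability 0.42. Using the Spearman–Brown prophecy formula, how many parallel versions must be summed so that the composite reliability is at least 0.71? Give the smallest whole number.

4

k ≥ ρ*(1−ρ₁)/(ρ₁(1−ρ*)) = 0.71·0.58 / (0.42·0.29) = 3.381.
Smallest integer k = 4.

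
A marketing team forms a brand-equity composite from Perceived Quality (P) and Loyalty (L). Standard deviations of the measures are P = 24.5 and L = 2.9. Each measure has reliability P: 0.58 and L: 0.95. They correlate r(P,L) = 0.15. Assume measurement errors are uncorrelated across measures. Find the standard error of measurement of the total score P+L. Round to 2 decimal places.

Var(total) = 608.66 + 21.315 = 629.975.
True-score variance = 356.135 + 21.315 = 377.45, so reliability = 0.5991.
Error variance = 629.975 − 377.45 = 252.525; SEM = √252.525 = 15.89.

15.89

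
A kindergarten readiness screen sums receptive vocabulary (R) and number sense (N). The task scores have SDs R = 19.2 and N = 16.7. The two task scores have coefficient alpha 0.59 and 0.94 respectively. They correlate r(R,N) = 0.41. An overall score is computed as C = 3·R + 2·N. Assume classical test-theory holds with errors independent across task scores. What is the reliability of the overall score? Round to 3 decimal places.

Var(C) = 3²·19.2² + 2²·16.7² + 2·[6·19.2·16.7·0.41] = 4433.32 + 1577.55 = 6010.87.
Under uncorrelated errors the observed covariances equal the true-score covariances, so only the own-variance terms attenuate.
True-score variance = [3²·19.2²·0.59 + 2²·16.7²·0.94] + 1577.55 = 3006.1 + 1577.55 = 4583.65.
Reliability = 4583.65 / 6010.87 = 0.763.

0.763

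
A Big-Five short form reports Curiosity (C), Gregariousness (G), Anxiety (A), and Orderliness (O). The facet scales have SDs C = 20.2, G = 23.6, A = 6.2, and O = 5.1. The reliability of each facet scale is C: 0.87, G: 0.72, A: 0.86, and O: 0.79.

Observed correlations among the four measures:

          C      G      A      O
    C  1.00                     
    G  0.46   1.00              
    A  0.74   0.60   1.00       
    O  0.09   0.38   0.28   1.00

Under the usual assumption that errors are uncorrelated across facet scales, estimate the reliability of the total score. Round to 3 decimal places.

Var(C+G+A+O) = 20.2² + 23.6² + 6.2² + 5.1² + 2·[20.2·23.6·0.46 + 20.2·6.2·0.74 + 20.2·5.1·0.09 + 23.6·6.2·0.60 + 23.6·5.1·0.38 + 6.2·5.1·0.28] = 1029.45 + 927.246 = 1956.7.
Because errors are independent across components, Cov(Tᵢ,Tⱼ) = Cov(Xᵢ,Xⱼ); the off-diagonal part of the true-score variance is the same as above.
True-score variance = [20.2²·0.87 + 23.6²·0.72 + 6.2²·0.86 + 5.1²·0.79] + 927.246 = 809.612 + 927.246 = 1736.86.
Reliability = 1736.86 / 1956.7 = 0.888.

0.888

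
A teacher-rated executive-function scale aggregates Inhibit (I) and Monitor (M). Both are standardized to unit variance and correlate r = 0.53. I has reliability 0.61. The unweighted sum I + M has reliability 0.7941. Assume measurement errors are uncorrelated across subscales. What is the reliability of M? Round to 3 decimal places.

0.760

Var(I+M) = 2 + 2·0.53 = 3.060.
True-score variance = ρ_I + ρ_M + 2·0.53, so 0.7941 = (0.61 + ρ_M + 1.06) / 3.060.
ρ_M = 0.7941·3.060 − 0.61 − 1.06 = 0.760.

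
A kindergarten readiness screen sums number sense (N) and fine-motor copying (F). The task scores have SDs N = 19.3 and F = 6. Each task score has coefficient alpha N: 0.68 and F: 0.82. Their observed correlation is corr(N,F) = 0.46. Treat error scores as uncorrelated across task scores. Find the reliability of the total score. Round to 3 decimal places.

Var(N+F) = 19.3² + 6² + 2·[19.3·6·0.46] = 408.49 + 106.536 = 515.026.
Because errors are independent across components, Cov(Tᵢ,Tⱼ) = Cov(Xᵢ,Xⱼ); the off-diagonal part of the true-score variance is the same as above.
True-score variance = [19.3²·0.68 + 6²·0.82] + 106.536 = 282.813 + 106.536 = 389.349.
Reliability = 389.349 / 515.026 = 0.756.

0.756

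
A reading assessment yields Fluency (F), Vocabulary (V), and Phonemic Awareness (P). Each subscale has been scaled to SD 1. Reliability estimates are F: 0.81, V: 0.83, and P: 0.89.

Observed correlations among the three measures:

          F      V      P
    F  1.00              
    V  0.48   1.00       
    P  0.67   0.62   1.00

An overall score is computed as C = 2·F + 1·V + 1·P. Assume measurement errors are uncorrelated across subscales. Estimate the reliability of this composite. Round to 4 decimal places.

0.9122

Var(C) = 2² + 1 + 1 + 2·[2·0.48 + 2·0.67 + 0.62] = 6 + 5.84 = 11.84.
Because errors are independent across components, Cov(Tᵢ,Tⱼ) = Cov(Xᵢ,Xⱼ); the off-diagonal part of the true-score variance is the same as above.
True-score variance = [2²·0.81 + 0.83 + 0.89] + 5.84 = 4.96 + 5.84 = 10.8.
Reliability = 10.8 / 11.84 = 0.9122.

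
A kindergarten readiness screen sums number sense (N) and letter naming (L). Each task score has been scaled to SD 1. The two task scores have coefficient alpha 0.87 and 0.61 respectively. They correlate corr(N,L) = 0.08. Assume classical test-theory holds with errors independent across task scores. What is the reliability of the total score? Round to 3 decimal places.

0.759

Var(N+L) = 2 + 2·[0.08] = 2 + 0.16 = 2.16.
Under uncorrelated errors the observed covariances equal the true-score covariances, so only the own-variance terms attenuate.
True-score variance = [0.87 + 0.61] + 0.16 = 1.48 + 0.16 = 1.64.
Reliability = 1.64 / 2.16 = 0.759.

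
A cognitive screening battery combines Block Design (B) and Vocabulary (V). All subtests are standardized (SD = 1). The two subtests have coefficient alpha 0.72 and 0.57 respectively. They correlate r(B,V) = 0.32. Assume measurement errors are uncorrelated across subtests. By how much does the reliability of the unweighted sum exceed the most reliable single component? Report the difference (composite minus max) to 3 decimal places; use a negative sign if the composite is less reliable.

0.011

Var(sum) = 2 + 0.64 = 2.64; true-score variance = 1.29 + 0.64 = 1.93; composite reliability = 0.7311.
Max component reliability = 0.7200.
Difference = 0.7311 − 0.7200 = 0.011.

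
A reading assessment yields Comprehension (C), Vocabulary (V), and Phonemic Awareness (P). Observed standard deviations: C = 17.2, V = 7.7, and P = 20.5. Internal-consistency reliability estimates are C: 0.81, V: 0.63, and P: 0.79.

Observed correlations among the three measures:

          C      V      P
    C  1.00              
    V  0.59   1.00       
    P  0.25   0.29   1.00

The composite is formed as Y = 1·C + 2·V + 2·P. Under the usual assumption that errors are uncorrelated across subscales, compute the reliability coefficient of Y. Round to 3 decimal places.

0.847

Var(Y) = 17.2² + 2²·7.7² + 2²·20.5² + 2·[2·17.2·7.7·0.59 + 2·17.2·20.5·0.25 + 4·7.7·20.5·0.29] = 2214 + 1031.37 = 3245.37.
Under uncorrelated errors the observed covariances equal the true-score covariances, so only the own-variance terms attenuate.
True-score variance = [17.2²·0.81 + 2²·7.7²·0.63 + 2²·20.5²·0.79] + 1031.37 = 1717.03 + 1031.37 = 2748.4.
Reliability = 2748.4 / 3245.37 = 0.847.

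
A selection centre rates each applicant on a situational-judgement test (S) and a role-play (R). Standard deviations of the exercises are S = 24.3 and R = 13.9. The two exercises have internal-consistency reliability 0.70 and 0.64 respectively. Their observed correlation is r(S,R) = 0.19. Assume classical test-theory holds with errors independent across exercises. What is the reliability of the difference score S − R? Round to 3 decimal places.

Var(S−R) = 24.3² + 13.9² − 2·24.3·13.9·0.19 = 783.7 − 128.353 = 655.347.
Under uncorrelated errors the observed covariances equal the true-score covariances, so only the own-variance terms attenuate.
True-score variance = [24.3²·0.70 + 13.9²·0.64] − 128.353 = 536.997 − 128.353 = 408.645.
Reliability = 408.645 / 655.347 = 0.624.

0.624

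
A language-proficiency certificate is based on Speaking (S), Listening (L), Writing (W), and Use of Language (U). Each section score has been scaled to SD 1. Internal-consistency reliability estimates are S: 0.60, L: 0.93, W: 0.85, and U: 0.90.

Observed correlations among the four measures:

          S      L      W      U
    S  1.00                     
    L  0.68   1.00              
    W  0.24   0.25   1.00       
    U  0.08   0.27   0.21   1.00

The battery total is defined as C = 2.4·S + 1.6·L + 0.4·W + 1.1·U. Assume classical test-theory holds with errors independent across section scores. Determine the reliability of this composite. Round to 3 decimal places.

Var(C) = 2.4² + 1.6² + 0.4² + 1.1² + 2·[3.84·0.68 + 0.96·0.24 + 2.64·0.08 + 0.64·0.25 + 1.76·0.27 + 0.44·0.21] = 9.69 + 7.5608 = 17.2508.
With uncorrelated errors the cross-covariances are all true-score covariance, so they carry over unchanged; only the diagonal terms shrink to ρᵢσᵢ².
True-score variance = [2.4²·0.60 + 1.6²·0.93 + 0.4²·0.85 + 1.1²·0.90] + 7.5608 = 7.0618 + 7.5608 = 14.6226.
Reliability = 14.6226 / 17.2508 = 0.848.

0.848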